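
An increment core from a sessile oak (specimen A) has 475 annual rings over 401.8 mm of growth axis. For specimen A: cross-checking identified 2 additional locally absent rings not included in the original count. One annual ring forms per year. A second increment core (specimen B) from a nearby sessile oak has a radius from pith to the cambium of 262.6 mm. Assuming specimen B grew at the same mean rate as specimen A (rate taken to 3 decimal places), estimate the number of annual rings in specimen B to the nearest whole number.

312 annual rings

Specimen A: after corrections the count is 475 + 2 = 477 annual rings.
A: Extension rate ≈ 401.8 / 477 = 0.842 mm/year.
For B, 262.6 / 0.842 = 311.88 years ≈ 312 annual rings.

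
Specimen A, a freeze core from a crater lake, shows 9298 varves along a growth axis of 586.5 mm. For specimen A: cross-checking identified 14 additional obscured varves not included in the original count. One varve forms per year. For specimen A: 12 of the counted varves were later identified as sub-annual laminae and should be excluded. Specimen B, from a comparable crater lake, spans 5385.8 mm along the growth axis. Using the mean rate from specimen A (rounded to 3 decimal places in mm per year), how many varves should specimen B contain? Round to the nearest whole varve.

Specimen A: adjusted count: 9298 − 12 + 14 = 9300 varves.
A: Extension rate ≈ 586.5 / 9300 = 0.063 mm per year.
For B, 5385.8 / 0.063 = 85488.89 years ≈ 85489 varves.

85489 varves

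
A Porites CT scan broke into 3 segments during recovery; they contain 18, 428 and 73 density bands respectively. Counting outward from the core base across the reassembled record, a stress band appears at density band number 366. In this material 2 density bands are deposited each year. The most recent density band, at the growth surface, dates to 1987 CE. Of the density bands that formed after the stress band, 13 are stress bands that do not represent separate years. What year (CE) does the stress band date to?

1917 CE

Total density bands = 18 + 428 + 73 = 519.
Between density band 366 and the growth surface there are 519 − 366 = 153 density bands.
Removing the 13 false density bands leaves 153 − 13 = 140 true density bands beyond the stress band.
140 density bands at 2 per year is 140 / 2 = 70 years.
1987 − 70 = 1917 CE.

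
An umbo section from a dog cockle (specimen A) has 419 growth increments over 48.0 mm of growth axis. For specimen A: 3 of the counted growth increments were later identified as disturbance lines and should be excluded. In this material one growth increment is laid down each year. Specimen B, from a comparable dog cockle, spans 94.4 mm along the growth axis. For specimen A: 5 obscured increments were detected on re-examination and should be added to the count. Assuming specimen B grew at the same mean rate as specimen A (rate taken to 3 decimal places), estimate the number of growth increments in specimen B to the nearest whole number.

828 growth increments

Specimen A: true growth increment count = 419 − 3 + 5 = 421.
A: Extension rate ≈ 48.0 / 421 = 0.114 mm/yr.
B spans 94.4 / 0.114 = 828.07 years ≈ 828 growth increments.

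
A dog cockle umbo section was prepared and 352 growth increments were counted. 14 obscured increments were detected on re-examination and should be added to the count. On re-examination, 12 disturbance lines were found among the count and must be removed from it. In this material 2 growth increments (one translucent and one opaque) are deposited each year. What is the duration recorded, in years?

177 years

After corrections the count is 352 − 12 + 14 = 354 growth increments.
Dividing by 2 growth increments per year: 354 / 2 = 177 years.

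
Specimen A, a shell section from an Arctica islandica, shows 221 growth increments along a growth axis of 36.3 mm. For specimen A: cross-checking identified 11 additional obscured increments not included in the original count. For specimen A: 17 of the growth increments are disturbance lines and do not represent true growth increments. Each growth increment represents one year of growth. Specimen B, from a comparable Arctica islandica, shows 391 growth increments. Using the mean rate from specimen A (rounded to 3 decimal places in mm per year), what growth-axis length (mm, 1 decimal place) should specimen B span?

Specimen A: true growth increment count = 221 − 17 + 11 = 215.
A: 36.3 mm over 215 years gives 36.3 / 215 ≈ 0.169 mm per year.
Length of B = 0.169 × 391 = 66.1 mm.

66.1 mm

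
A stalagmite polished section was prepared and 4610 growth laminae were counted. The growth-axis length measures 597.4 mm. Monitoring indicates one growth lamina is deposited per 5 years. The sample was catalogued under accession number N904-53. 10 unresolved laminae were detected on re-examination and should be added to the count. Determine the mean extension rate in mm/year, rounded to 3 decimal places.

Correcting the raw count gives 4610 + 10 = 4620 true growth laminae.
Multiplying by 5 years per growth lamina: 4620 × 5 = 23100 years.
Mean rate = 597.4 mm / 23100 years ≈ 0.026 mm/year.

0.026 mm/year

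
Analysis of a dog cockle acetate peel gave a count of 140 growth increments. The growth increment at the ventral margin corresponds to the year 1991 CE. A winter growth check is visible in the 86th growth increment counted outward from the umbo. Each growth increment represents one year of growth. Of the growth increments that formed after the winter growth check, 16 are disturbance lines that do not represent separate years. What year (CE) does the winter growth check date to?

1953 CE

Between growth increment 86 and the ventral margin there are 140 − 86 = 54 growth increments.
Excluding 16 false growth increments: 54 − 16 = 38.
The growth increment at the ventral margin is 1991 CE, so the winter growth check dates to 1991 − 38 = 1953 CE.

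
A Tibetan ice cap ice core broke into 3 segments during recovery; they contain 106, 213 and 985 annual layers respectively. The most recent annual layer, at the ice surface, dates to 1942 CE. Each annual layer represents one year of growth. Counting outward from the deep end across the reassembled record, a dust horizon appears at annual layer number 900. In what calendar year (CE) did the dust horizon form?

1538 CE

Total annual layers = 106 + 213 + 985 = 1304.
1304 − 900 = 404 annual layers lie beyond the dust horizon toward the ice surface.
Counting back 404 years from 1942 CE places the dust horizon in 1942 − 404 = 1538 CE.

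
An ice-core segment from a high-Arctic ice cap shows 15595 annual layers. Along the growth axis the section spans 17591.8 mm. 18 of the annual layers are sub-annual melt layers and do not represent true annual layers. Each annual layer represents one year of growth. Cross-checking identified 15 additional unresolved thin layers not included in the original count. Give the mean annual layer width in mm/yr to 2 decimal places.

1.13 mm/yr

Adjusted count: 15595 − 18 + 15 = 15592 annual layers.
Extension rate ≈ 17591.8 / 15592 = 1.13 mm/yr.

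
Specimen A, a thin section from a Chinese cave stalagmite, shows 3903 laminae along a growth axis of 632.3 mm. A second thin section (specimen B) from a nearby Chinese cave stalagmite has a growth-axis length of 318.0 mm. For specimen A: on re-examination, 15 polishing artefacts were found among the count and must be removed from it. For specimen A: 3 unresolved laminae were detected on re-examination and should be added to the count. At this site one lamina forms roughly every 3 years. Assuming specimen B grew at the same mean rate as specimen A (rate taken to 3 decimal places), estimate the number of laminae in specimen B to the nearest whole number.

Specimen A: adjusted count: 3903 − 15 + 3 = 3891 laminae.
Specimen A: at 3 years per lamina, 3891 × 3 = 11673 years.
A: Extension rate ≈ 632.3 / 11673 = 0.054 mm/year.
Specimen B: 318.0 mm / 0.054 mm per year = 5888.89 years; at 3 years per lamina that is 5888.89 / 3 ≈ 1963 laminae.

1963 laminae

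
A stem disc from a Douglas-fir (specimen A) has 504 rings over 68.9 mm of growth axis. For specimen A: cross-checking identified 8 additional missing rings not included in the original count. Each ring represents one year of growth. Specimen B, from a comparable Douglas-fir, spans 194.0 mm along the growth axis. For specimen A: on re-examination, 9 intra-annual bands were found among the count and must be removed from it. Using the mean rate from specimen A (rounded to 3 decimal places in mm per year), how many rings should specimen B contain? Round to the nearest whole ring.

1416 rings

Specimen A: adjusted count: 504 − 9 + 8 = 503 rings.
A: Extension rate ≈ 68.9 / 503 = 0.137 mm/yr.
For B, 194.0 / 0.137 = 1416.06 years ≈ 1416 rings.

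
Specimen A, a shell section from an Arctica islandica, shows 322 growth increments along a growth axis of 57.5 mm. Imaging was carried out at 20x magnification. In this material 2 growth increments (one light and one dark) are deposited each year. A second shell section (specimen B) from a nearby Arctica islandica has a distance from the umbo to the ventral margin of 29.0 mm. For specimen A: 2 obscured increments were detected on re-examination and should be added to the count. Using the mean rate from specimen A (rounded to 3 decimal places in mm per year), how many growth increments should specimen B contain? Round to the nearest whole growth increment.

Specimen A: adjusted count: 322 + 2 = 324 growth increments.
Specimen A: with 2 growth increments per year, 324 / 2 = 162 years.
A: Extension rate ≈ 57.5 / 162 = 0.355 mm/yr.
Specimen B: 29.0 mm / 0.355 mm per year = 81.69 years; at 2 growth increments per year that is 81.69 × 2 ≈ 163 growth increments.

163 growth increments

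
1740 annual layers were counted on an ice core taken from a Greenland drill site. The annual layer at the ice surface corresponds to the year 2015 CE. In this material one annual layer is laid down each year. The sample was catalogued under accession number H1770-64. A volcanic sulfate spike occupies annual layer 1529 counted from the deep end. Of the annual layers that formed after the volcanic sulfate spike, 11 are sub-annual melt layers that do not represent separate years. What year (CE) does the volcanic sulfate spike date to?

Between annual layer 1529 and the ice surface there are 1740 − 1529 = 211 annual layers.
Excluding 11 false annual layers: 211 − 11 = 200.
2015 − 200 = 1815 CE.

1815 CE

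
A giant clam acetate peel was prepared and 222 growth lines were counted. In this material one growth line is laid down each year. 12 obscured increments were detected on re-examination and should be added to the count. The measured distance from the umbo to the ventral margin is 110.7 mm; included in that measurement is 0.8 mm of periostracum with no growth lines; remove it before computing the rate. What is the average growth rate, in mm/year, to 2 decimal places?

True growth line count = 222 + 12 = 234.
The growth record spans 110.7 − 0.8 = 109.9 mm.
Mean rate = 109.9 mm / 234 years ≈ 0.47 mm/year.

0.47 mm/year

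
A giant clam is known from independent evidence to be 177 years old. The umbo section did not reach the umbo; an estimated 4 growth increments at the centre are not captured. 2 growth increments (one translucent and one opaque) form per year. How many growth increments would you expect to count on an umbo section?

With 2 growth increments per year, 177 years would produce 177 × 2 = 354 growth increments.
354 − 4 missed = 350 growth increments expected in the prepared section.

350 growth increments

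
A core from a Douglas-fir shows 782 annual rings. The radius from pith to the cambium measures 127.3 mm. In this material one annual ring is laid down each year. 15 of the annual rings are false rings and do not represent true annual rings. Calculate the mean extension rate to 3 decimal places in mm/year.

0.166 mm/year

After corrections the count is 782 − 15 = 767 annual rings.
127.3 mm over 767 years gives 127.3 / 767 ≈ 0.166 mm/year.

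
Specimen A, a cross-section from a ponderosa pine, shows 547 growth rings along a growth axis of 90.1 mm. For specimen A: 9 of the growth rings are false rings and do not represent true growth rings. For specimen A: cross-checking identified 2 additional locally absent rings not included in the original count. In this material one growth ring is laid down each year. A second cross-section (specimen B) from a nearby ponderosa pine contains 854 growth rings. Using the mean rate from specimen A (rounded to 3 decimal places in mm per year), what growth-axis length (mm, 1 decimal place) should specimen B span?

142.6 mm

Specimen A: after corrections the count is 547 − 9 + 2 = 540 growth rings.
A: Mean rate = 90.1 mm / 540 years ≈ 0.167 mm per year.
For B, 0.167 mm/year × 854 years = 142.6 mm.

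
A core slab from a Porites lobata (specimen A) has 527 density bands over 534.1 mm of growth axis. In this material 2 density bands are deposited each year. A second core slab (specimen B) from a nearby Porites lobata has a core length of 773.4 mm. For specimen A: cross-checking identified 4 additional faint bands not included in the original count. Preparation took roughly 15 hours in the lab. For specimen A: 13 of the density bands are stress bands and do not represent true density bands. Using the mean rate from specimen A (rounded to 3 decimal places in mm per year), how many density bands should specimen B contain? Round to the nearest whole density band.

750 density bands

Specimen A: correcting the raw count gives 527 − 13 + 4 = 518 true density bands.
Specimen A: dividing by 2 density bands per year: 518 / 2 = 259 years.
A: Extension rate ≈ 534.1 / 259 = 2.062 mm/year.
For B, 773.4 / 2.062 = 375.07 years; at 2 density bands per year that is 375.07 × 2 ≈ 750 density bands.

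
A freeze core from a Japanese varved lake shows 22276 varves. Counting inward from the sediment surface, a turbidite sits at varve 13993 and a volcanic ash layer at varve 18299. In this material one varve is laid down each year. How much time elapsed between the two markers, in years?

4306 years

Separation: 18299 − 13993 = 4306 varves.
That is 4306 years at one varve per year.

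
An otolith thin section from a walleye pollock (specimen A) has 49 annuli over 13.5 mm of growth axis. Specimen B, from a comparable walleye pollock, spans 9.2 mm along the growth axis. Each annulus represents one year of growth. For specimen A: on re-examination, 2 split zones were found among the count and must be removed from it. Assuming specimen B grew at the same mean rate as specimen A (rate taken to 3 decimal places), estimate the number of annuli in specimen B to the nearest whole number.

Specimen A: adjusted count: 49 − 2 = 47 annuli.
A: Extension rate ≈ 13.5 / 47 = 0.287 mm/yr.
For B, 9.2 / 0.287 = 32.06 years ≈ 32 annuli.

32 annuli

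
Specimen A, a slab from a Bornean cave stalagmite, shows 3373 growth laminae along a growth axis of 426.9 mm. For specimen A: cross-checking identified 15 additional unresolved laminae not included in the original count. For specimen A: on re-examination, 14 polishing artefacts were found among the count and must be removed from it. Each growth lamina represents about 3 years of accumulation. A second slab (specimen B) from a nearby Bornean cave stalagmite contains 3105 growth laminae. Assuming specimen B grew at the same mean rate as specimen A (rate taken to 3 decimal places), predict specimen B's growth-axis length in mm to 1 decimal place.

391.2 mm

Specimen A: after corrections the count is 3373 − 14 + 15 = 3374 growth laminae.
Specimen A: multiplying by 3 years per growth lamina: 3374 × 3 = 10122 years.
A: Mean rate = 426.9 mm / 10122 years ≈ 0.042 mm/year.
Specimen B: at 3 years per growth lamina, 3105 × 3 = 9315 years. For B, 0.042 mm/year × 9315 years = 391.2 mm.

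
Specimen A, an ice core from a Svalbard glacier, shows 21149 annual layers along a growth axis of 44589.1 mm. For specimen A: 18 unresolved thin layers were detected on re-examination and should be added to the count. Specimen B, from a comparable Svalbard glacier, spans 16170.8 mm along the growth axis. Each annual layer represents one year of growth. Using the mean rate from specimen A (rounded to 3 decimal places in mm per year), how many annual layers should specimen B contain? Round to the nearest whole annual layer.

Specimen A: true annual layer count = 21149 + 18 = 21167.
A: Mean rate = 44589.1 mm / 21167 years ≈ 2.107 mm/year.
B spans 16170.8 / 2.107 = 7674.80 years ≈ 7675 annual layers.

7675 annual layers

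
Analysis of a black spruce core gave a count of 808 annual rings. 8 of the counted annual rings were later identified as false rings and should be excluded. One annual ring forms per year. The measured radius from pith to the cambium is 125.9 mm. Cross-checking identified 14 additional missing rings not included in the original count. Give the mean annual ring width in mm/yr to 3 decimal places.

0.155 mm/yr

True annual ring count = 808 − 8 + 14 = 814.
125.9 mm over 814 years gives 125.9 / 814 ≈ 0.155 mm/yr.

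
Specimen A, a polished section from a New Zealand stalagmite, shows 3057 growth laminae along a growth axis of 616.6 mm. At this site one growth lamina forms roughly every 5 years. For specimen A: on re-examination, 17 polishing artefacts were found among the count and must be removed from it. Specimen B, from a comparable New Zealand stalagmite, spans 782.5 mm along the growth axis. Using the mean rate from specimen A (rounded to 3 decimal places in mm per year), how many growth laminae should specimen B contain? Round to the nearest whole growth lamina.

Specimen A: true growth lamina count = 3057 − 17 = 3040.
Specimen A: 3040 growth laminae at 5 years each span 3040 × 5 = 15200 years.
A: 616.6 mm over 15200 years gives 616.6 / 15200 ≈ 0.041 mm/yr.
For B, 782.5 / 0.041 = 19085.37 years; at 5 years per growth lamina that is 19085.37 / 5 ≈ 3817 growth laminae.

3817 growth laminae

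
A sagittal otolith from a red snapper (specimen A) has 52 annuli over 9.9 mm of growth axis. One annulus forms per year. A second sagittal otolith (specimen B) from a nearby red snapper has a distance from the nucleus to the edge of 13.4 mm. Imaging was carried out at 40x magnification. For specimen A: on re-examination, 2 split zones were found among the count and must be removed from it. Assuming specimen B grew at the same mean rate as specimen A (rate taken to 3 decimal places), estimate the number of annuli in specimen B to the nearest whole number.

68 annuli

Specimen A: true annulus count = 52 − 2 = 50.
A: 9.9 mm over 50 years gives 9.9 / 50 ≈ 0.198 mm per year.
For B, 13.4 / 0.198 = 67.68 years ≈ 68 annuli.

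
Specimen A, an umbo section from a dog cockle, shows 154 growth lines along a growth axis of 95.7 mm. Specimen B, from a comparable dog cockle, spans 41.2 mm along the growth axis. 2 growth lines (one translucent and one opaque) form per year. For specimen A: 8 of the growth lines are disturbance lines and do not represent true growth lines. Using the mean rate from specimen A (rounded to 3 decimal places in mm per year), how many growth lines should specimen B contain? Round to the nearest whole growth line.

Specimen A: true growth line count = 154 − 8 = 146.
Specimen A: dividing by 2 growth lines per year: 146 / 2 = 73 years.
A: Extension rate ≈ 95.7 / 73 = 1.311 mm/year.
Specimen B: 41.2 mm / 1.311 mm per year = 31.43 years; at 2 growth lines per year that is 31.43 × 2 ≈ 63 growth lines.

63 growth lines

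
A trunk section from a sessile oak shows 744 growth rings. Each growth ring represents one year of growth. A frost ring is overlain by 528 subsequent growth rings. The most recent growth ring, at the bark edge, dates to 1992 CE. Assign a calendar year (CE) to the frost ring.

1464 CE

There are 528 growth rings younger than the frost ring.
The growth ring at the bark edge is 1992 CE, so the frost ring dates to 1992 − 528 = 1464 CE.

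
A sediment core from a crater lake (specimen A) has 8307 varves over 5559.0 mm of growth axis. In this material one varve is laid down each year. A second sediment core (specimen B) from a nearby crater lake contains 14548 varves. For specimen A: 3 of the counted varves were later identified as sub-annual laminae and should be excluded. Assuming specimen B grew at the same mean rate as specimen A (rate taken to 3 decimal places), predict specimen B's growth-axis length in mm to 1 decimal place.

Specimen A: after corrections the count is 8307 − 3 = 8304 varves.
A: Extension rate ≈ 5559.0 / 8304 = 0.669 mm/year.
B's length ≈ 0.669 × 14548 = 9732.6 mm.

9732.6 mm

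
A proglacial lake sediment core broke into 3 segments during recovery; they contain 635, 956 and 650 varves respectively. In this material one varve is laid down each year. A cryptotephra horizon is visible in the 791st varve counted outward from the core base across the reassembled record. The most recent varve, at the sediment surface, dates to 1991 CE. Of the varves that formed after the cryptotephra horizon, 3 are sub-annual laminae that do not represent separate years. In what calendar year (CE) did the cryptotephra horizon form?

Total varves = 635 + 956 + 650 = 2241.
The cryptotephra horizon sits at varve 791 from the core base, so 2241 − 791 = 1450 varves formed after it.
1450 − 3 false = 1447 true varves after the cryptotephra horizon.
1991 − 1447 = 544 CE.

544 CE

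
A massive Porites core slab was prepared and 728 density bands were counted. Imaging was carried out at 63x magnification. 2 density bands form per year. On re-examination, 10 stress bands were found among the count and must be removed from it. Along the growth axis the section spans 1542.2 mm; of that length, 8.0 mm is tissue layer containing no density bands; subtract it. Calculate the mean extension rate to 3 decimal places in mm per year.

4.274 mm per year

Correcting the raw count gives 728 − 10 = 718 true density bands.
Dividing by 2 density bands per year: 718 / 2 = 359 years.
Net length = 1542.2 − 8.0 = 1534.2 mm.
1534.2 mm over 359 years gives 1534.2 / 359 ≈ 4.274 mm per year.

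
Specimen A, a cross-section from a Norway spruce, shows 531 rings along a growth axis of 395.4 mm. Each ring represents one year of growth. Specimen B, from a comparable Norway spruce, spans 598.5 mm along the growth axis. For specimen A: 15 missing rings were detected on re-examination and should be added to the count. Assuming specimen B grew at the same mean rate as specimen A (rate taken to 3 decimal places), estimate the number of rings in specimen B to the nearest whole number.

Specimen A: true ring count = 531 + 15 = 546.
A: Mean rate = 395.4 mm / 546 years ≈ 0.724 mm per year.
B spans 598.5 / 0.724 = 826.66 years ≈ 827 rings.

827 rings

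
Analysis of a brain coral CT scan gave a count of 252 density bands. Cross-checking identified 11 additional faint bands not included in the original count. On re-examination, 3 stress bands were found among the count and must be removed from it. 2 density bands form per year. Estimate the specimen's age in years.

True density band count = 252 − 3 + 11 = 260.
Dividing by 2 density bands per year: 260 / 2 = 130 years.

130 yr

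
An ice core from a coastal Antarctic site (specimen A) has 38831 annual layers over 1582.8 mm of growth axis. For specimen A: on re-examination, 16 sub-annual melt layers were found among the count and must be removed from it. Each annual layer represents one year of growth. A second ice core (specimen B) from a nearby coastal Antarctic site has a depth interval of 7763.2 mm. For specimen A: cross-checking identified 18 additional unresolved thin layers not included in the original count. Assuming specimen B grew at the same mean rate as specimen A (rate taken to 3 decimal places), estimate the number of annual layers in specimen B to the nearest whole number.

189346 annual layers

Specimen A: true annual layer count = 38831 − 16 + 18 = 38833.
A: Mean rate = 1582.8 mm / 38833 years ≈ 0.041 mm per year.
For B, 7763.2 / 0.041 = 189346.34 years ≈ 189346 annual layers.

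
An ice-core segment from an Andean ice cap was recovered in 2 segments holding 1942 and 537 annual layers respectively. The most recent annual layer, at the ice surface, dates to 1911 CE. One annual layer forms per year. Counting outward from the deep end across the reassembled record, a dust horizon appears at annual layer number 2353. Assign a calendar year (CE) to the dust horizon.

Total annual layers = 1942 + 537 = 2479.
The dust horizon sits at annual layer 2353 from the deep end, so 2479 − 2353 = 126 annual layers formed after it.
Counting back 126 years from 1911 CE places the dust horizon in 1911 − 126 = 1785 CE.

1785 CE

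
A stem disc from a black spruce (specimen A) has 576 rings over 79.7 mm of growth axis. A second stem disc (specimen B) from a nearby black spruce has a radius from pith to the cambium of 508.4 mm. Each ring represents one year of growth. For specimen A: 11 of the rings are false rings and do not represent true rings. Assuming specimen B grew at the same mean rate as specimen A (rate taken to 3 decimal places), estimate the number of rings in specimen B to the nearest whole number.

3606 rings

Specimen A: correcting the raw count gives 576 − 11 = 565 true rings.
A: 79.7 mm over 565 years gives 79.7 / 565 ≈ 0.141 mm/year.
B spans 508.4 / 0.141 = 3605.67 years ≈ 3606 rings.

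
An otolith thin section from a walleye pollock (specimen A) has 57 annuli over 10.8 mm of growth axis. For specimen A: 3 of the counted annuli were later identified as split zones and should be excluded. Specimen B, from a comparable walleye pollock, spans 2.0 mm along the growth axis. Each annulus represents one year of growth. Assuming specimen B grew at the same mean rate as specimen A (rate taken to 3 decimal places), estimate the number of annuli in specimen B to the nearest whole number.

Specimen A: after corrections the count is 57 − 3 = 54 annuli.
A: Mean rate = 10.8 mm / 54 years ≈ 0.200 mm/year.
For B, 2.0 / 0.200 = 10.00 years ≈ 10 annuli.

10 annuli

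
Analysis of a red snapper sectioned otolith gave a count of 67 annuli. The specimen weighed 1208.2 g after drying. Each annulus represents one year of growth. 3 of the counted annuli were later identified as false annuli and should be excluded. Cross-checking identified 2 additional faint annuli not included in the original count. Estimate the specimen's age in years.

Adjusted count: 67 − 3 + 2 = 66 annuli.
One annulus per year makes the duration 66 years.

66 yr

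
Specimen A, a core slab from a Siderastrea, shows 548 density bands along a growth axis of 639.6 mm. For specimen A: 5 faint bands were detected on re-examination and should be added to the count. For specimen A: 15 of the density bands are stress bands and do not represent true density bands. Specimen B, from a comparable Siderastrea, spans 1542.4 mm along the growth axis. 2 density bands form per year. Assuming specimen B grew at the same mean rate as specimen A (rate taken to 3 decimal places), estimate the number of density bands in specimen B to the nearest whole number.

1297 density bands

Specimen A: after corrections the count is 548 − 15 + 5 = 538 density bands.
Specimen A: 538 density bands at 2 per year is 538 / 2 = 269 years.
A: Extension rate ≈ 639.6 / 269 = 2.378 mm per year.
B spans 1542.4 / 2.378 = 648.61 years; at 2 density bands per year that is 648.61 × 2 ≈ 1297 density bands.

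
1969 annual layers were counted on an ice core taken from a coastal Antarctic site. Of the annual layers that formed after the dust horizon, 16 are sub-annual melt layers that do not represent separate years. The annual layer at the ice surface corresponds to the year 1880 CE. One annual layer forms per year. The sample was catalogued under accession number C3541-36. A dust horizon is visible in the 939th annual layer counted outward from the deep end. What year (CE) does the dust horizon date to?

866 CE

Between annual layer 939 and the ice surface there are 1969 − 939 = 1030 annual layers.
Removing the 16 false annual layers leaves 1030 − 16 = 1014 true annual layers beyond the dust horizon.
The annual layer at the ice surface is 1880 CE, so the dust horizon dates to 1880 − 1014 = 866 CE.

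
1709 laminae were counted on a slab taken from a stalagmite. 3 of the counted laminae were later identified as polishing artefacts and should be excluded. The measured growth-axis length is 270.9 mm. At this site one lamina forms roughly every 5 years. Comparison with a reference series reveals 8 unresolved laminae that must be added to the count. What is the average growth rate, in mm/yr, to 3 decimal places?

After corrections the count is 1709 − 3 + 8 = 1714 laminae.
At 5 years per lamina, 1714 × 5 = 8570 years.
Extension rate ≈ 270.9 / 8570 = 0.032 mm/yr.

0.032 mm/yr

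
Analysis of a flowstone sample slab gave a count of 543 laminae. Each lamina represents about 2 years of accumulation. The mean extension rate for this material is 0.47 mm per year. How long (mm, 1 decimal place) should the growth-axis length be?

510.4 mm

At 2 years per lamina, 543 × 2 = 1086 years.
1086 years at 0.47 mm/year gives 0.47 × 1086 = 510.4 mm.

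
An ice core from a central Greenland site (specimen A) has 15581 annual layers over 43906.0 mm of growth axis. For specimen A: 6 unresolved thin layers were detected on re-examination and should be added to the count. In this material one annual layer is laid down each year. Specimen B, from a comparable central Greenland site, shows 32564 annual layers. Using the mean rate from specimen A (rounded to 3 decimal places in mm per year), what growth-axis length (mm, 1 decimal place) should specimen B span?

91732.8 mm

Specimen A: true annual layer count = 15581 + 6 = 15587.
A: Mean rate = 43906.0 mm / 15587 years ≈ 2.817 mm per year.
For B, 2.817 mm/year × 32564 years = 91732.8 mm.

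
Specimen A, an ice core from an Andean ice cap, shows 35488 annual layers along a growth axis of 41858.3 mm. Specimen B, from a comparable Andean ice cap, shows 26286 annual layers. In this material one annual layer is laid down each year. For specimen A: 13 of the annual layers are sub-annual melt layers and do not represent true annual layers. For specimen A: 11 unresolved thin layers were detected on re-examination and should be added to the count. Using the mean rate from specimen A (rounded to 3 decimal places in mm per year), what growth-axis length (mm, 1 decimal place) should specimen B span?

Specimen A: adjusted count: 35488 − 13 + 11 = 35486 annual layers.
A: Mean rate = 41858.3 mm / 35486 years ≈ 1.180 mm per year.
Length of B = 1.180 × 26286 = 31017.5 mm.

31017.5 mm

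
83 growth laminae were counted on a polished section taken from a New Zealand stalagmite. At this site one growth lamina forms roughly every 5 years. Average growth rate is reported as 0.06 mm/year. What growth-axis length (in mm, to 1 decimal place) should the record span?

24.9 mm

At 5 years per growth lamina, 83 × 5 = 415 years.
Predicted length = 0.06 mm/year × 415 years = 24.9 mm.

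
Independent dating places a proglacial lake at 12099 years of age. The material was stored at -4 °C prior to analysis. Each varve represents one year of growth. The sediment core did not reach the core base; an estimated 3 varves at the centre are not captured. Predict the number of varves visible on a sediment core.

At one varve per year, 12099 years correspond to 12099 varves.
12099 − 3 missed = 12096 varves expected in the prepared section.

12096 varves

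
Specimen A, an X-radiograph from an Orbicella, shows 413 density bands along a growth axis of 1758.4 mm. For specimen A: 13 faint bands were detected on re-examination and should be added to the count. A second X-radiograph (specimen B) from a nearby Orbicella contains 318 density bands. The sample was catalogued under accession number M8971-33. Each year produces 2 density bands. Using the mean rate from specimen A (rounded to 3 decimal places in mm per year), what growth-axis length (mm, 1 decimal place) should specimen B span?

1312.5 mm

Specimen A: correcting the raw count gives 413 + 13 = 426 true density bands.
Specimen A: with 2 density bands per year, 426 / 2 = 213 years.
A: Extension rate ≈ 1758.4 / 213 = 8.255 mm/yr.
Specimen B: with 2 density bands per year, 318 / 2 = 159 years. Length of B = 8.255 × 159 = 1312.5 mm.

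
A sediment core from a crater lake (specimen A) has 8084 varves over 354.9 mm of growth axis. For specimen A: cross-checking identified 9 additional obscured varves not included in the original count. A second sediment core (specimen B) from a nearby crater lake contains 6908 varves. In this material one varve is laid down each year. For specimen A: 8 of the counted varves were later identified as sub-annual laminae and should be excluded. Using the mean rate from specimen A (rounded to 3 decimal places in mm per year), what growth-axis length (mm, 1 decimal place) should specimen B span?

Specimen A: adjusted count: 8084 − 8 + 9 = 8085 varves.
A: Mean rate = 354.9 mm / 8085 years ≈ 0.044 mm per year.
For B, 0.044 mm/year × 6908 years = 304.0 mm.

304.0 mm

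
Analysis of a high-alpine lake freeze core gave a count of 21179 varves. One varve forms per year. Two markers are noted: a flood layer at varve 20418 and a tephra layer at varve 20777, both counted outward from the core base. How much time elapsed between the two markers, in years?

The two markers are separated by 20777 − 20418 = 359 varves.
At one varve per year, 359 years elapsed between them.

359 years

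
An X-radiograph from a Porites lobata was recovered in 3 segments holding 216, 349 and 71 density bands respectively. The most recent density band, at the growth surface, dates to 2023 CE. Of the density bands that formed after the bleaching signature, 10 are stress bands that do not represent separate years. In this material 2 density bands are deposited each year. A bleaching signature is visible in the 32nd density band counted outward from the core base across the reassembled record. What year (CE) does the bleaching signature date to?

1726 CE

Total density bands = 216 + 349 + 71 = 636.
636 − 32 = 604 density bands lie beyond the bleaching signature toward the growth surface.
Excluding 10 false density bands: 604 − 10 = 594.
With 2 density bands per year, 594 / 2 = 297 years.
Counting back 297 years from 2023 CE places the bleaching signature in 2023 − 297 = 1726 CE.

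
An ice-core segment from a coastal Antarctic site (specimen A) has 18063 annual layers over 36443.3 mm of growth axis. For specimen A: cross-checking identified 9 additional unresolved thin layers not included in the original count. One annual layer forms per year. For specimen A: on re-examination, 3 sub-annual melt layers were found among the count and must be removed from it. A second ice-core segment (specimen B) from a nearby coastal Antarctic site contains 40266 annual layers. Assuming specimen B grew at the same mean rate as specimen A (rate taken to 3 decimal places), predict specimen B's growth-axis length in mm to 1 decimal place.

Specimen A: adjusted count: 18063 − 3 + 9 = 18069 annual layers.
A: 36443.3 mm over 18069 years gives 36443.3 / 18069 ≈ 2.017 mm/year.
B's length ≈ 2.017 × 40266 = 81216.5 mm.

81216.5 mm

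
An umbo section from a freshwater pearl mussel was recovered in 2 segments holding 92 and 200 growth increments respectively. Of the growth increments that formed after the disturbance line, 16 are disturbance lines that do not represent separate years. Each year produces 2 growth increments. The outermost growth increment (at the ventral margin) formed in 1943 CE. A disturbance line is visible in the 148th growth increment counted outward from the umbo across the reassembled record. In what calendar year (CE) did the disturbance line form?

Total growth increments = 92 + 200 = 292.
The disturbance line sits at growth increment 148 from the umbo, so 292 − 148 = 144 growth increments formed after it.
Removing the 16 false growth increments leaves 144 − 16 = 128 true growth increments beyond the disturbance line.
Dividing by 2 growth increments per year: 128 / 2 = 64 years.
The growth increment at the ventral margin is 1943 CE, so the disturbance line dates to 1943 − 64 = 1879 CE.

1879 CE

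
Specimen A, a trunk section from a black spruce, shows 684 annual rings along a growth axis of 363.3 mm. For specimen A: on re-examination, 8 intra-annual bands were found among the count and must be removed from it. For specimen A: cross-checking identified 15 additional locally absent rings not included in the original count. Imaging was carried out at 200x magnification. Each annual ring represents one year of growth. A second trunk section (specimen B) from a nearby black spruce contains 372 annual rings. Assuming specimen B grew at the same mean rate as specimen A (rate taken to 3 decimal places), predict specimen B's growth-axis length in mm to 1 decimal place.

195.7 mm

Specimen A: correcting the raw count gives 684 − 8 + 15 = 691 true annual rings.
A: Extension rate ≈ 363.3 / 691 = 0.526 mm/year.
B's length ≈ 0.526 × 372 = 195.7 mm.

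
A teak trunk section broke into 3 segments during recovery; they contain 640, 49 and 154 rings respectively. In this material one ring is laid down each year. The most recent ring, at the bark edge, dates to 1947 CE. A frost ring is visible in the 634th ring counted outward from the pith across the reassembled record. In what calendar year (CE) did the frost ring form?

1738 CE

Total rings = 640 + 49 + 154 = 843.
843 − 634 = 209 rings lie beyond the frost ring toward the bark edge.
The ring at the bark edge is 1947 CE, so the frost ring dates to 1947 − 209 = 1738 CE.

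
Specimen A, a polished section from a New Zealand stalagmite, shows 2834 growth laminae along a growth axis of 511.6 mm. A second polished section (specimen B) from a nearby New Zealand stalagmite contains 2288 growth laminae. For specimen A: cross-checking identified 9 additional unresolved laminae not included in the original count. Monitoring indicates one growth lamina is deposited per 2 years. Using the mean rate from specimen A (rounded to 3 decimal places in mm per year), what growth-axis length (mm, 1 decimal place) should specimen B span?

Specimen A: adjusted count: 2834 + 9 = 2843 growth laminae.
Specimen A: multiplying by 2 years per growth lamina: 2843 × 2 = 5686 years.
A: 511.6 mm over 5686 years gives 511.6 / 5686 ≈ 0.090 mm per year.
Specimen B: multiplying by 2 years per growth lamina: 2288 × 2 = 4576 years. B's length ≈ 0.090 × 4576 = 411.8 mm.

411.8 mm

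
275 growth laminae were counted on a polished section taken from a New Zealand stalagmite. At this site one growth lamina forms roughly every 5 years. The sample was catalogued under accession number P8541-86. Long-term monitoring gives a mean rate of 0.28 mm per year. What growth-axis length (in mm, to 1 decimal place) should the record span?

275 growth laminae at 5 years each span 275 × 5 = 1375 years.
Length ≈ 0.28 × 1375 = 385.0 mm.

385.0 mm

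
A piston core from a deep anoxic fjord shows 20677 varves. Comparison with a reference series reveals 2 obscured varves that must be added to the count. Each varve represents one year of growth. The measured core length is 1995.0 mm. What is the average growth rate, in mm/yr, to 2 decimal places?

After corrections the count is 20677 + 2 = 20679 varves.
Mean rate = 1995.0 mm / 20679 years ≈ 0.10 mm/yr.

0.10 mm/yr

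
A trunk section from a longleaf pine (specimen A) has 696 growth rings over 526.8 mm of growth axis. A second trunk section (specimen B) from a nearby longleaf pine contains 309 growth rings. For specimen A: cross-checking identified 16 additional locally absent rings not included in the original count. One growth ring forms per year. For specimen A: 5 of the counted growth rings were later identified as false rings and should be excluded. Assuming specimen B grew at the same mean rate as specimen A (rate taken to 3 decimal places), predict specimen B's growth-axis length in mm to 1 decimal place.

Specimen A: after corrections the count is 696 − 5 + 16 = 707 growth rings.
A: Mean rate = 526.8 mm / 707 years ≈ 0.745 mm/yr.
B's length ≈ 0.745 × 309 = 230.2 mm.

230.2 mm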